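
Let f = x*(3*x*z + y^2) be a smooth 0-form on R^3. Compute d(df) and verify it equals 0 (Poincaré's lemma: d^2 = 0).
d(df) = 0

Step 1: df = sum_i (∂f/∂x_i) dx_i = (6*x*z + y^2) dx + (2*x*y) dy + (3*x^2) dz.
Step 2: Apply d again. Using the 1-form formula, the coefficient of dx ∧ dy in d(df) is ∂^2 f/∂x ∂y - ∂^2 f/∂y ∂x = (2*y) - (2*y) = 0 (equality of mixed partials for smooth f).
Similarly for dx ∧ dz and dy ∧ dz — all coefficients vanish. So d(df) = 0.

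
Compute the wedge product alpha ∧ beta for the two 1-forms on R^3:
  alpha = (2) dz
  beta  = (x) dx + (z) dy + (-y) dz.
alpha ∧ beta = (-2*x) dx ∧ dz + (-2*z) dy ∧ dz

Distribute the wedge, using dx_i ∧ dx_j = -dx_j ∧ dx_i and dx_i ∧ dx_i = 0. For each pair (i, j) with i < j, the coefficient of dx_i ∧ dx_j in alpha ∧ beta is (alpha_i * beta_j - alpha_j * beta_i). Collecting: alpha ∧ beta = (-2*x) dx ∧ dz + (-2*z) dy ∧ dz.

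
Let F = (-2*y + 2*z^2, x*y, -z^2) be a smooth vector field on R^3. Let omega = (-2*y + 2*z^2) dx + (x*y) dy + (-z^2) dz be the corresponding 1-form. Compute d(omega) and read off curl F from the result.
d(omega) = (0) dy ∧ dz + (4*z) dz ∧ dx + (y + 2) dx ∧ dy; curl F = (0, 4*z, y + 2)

d omega = sum_{i<j} (∂f_j/∂x_i - ∂f_i/∂x_j) dx_i ∧ dx_j. Under the identification (dy ∧ dz, dz ∧ dx, dx ∧ dy) ↔ (e_x, e_y, e_z), the coefficients are exactly the components of curl F. Compute:
  ∂R/∂y - ∂Q/∂z = (0) - (0) = 0
  ∂P/∂z - ∂R/∂x = (4*z) - (0) = 4*z
  ∂Q/∂x - ∂P/∂y = (y) - (-2) = y + 2.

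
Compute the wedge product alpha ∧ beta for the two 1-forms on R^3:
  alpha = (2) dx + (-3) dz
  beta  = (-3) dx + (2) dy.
alpha ∧ beta = (4) dx ∧ dy + (-9) dx ∧ dz + (6) dy ∧ dz

Distribute the wedge, using dx_i ∧ dx_j = -dx_j ∧ dx_i and dx_i ∧ dx_i = 0. For each pair (i, j) with i < j, the coefficient of dx_i ∧ dx_j in alpha ∧ beta is (alpha_i * beta_j - alpha_j * beta_i). Collecting: alpha ∧ beta = (4) dx ∧ dy + (-9) dx ∧ dz + (6) dy ∧ dz.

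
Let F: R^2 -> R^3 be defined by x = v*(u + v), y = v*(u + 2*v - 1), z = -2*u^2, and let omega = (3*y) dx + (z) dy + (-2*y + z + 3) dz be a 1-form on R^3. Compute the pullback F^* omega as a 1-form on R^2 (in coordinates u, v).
F^* omega = (8*u^3 + 6*u^2*v + 19*u*v^2 - 8*u*v - 12*u + 6*v^3 - 3*v^2) du + (-2*u^3 - 5*u^2*v + 2*u^2 + 12*u*v^2 - 3*u*v + 12*v^3 - 6*v^2) dv

Using F^*(f dg) = (f ∘ F) d(g ∘ F), substitute each coordinate x_i by F_i(u, v) in f_i, and replace dx_i by d F_i = (∂F_i/∂u) du + (∂F_i/∂v) dv.
  For the x component: f_1(F) = 3*v*(u + 2*v - 1); d F_1 = (v) du + (u + 2*v) dv
  For the y component: f_2(F) = -2*u^2; d F_2 = (v) du + (u + 4*v - 1) dv
  For the z component: f_3(F) = -2*u^2 - 2*u*v - 4*v^2 + 2*v + 3; d F_3 = (-4*u) du + (0) dv
Combining and collecting du, dv coefficients:
  coeff of du: 8*u^3 + 6*u^2*v + 19*u*v^2 - 8*u*v - 12*u + 6*v^3 - 3*v^2
  coeff of dv: -2*u^3 - 5*u^2*v + 2*u^2 + 12*u*v^2 - 3*u*v + 12*v^3 - 6*v^2
F^* omega = (8*u^3 + 6*u^2*v + 19*u*v^2 - 8*u*v - 12*u + 6*v^3 - 3*v^2) du + (-2*u^3 - 5*u^2*v + 2*u^2 + 12*u*v^2 - 3*u*v + 12*v^3 - 6*v^2) dv.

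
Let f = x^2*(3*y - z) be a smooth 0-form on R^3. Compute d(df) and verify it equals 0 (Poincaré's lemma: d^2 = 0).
d(df) = 0

Step 1: df = sum_i (∂f/∂x_i) dx_i = (2*x*(3*y - z)) dx + (3*x^2) dy + (-x^2) dz.
Step 2: Apply d again. Using the 1-form formula, the coefficient of dx ∧ dy in d(df) is ∂^2 f/∂x ∂y - ∂^2 f/∂y ∂x = (6*x) - (6*x) = 0 (equality of mixed partials for smooth f).
Similarly for dx ∧ dz and dy ∧ dz — all coefficients vanish. So d(df) = 0.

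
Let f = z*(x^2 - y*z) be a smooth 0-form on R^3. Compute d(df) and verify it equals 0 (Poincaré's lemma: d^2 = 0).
d(df) = 0

Step 1: df = sum_i (∂f/∂x_i) dx_i = (2*x*z) dx + (-z^2) dy + (x^2 - 2*y*z) dz.
Step 2: Apply d again. Using the 1-form formula, the coefficient of dx ∧ dy in d(df) is ∂^2 f/∂x ∂y - ∂^2 f/∂y ∂x = (0) - (0) = 0 (equality of mixed partials for smooth f).
Similarly for dx ∧ dz and dy ∧ dz — all coefficients vanish. So d(df) = 0.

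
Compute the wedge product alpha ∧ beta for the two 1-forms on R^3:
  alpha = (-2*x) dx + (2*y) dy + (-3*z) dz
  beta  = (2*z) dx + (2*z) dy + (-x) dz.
alpha ∧ beta = (-4*z*(x + y)) dx ∧ dy + (2*x^2 + 6*z^2) dx ∧ dz + (-2*x*y + 6*z^2) dy ∧ dz

Distribute the wedge, using dx_i ∧ dx_j = -dx_j ∧ dx_i and dx_i ∧ dx_i = 0. For each pair (i, j) with i < j, the coefficient of dx_i ∧ dx_j in alpha ∧ beta is (alpha_i * beta_j - alpha_j * beta_i). Collecting: alpha ∧ beta = (-4*z*(x + y)) dx ∧ dy + (2*x^2 + 6*z^2) dx ∧ dz + (-2*x*y + 6*z^2) dy ∧ dz.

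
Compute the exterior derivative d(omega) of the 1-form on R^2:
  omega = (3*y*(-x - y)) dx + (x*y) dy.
d(omega) = (3*x + 7*y) dx ∧ dy

For a 1-form omega = sum_i f_i dx_i, the exterior derivative is
  d(omega) = sum_{i < j} (∂f_j/∂x_i - ∂f_i/∂x_j) dx_i ∧ dx_j.
  coefficient of dx ∧ dy: ∂f_2/∂x - ∂f_1/∂y = ∂(x*y)/∂x - ∂(3*y*(-x - y))/∂y = 3*x + 7*y
Assembling: d(omega) = (3*x + 7*y) dx ∧ dy.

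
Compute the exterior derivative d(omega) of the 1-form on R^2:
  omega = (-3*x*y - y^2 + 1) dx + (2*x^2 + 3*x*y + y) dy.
d(omega) = (7*x + 5*y) dx ∧ dy

For a 1-form omega = sum_i f_i dx_i, the exterior derivative is
  d(omega) = sum_{i < j} (∂f_j/∂x_i - ∂f_i/∂x_j) dx_i ∧ dx_j.
  coefficient of dx ∧ dy: ∂f_2/∂x - ∂f_1/∂y = ∂(2*x^2 + 3*x*y + y)/∂x - ∂(-3*x*y - y^2 + 1)/∂y = 7*x + 5*y
Assembling: d(omega) = (7*x + 5*y) dx ∧ dy.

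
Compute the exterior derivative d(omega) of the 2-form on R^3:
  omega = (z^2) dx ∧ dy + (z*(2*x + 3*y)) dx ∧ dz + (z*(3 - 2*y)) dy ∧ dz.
d(omega) = (-z) dx ∧ dy ∧ dz

For a 2-form omega = sum_{i<j} g_{ij} dx_i ∧ dx_j, the exterior derivative is
  d(omega) = sum_{i<j} d(g_{ij}) ∧ dx_i ∧ dx_j = sum_{i<j, k} (∂g_{ij}/∂x_k) dx_k ∧ dx_i ∧ dx_j.
Expand each term, using dx_k ∧ dx_i ∧ dx_j = sgn(permutation) dx_{(a)} ∧ dx_{(b)} ∧ dx_{(c)} with (a < b < c) sorted:
  d(z^2) includes (∂/∂z)(z^2) dz = (2*z) dz, which multiplied by dx ∧ dy gives (2*z) dx ∧ dy ∧ dz
  d(z*(2*x + 3*y)) includes (∂/∂y)(z*(2*x + 3*y)) dy = (3*z) dy, which multiplied by dx ∧ dz gives (-3*z) dx ∧ dy ∧ dz
Collecting like 3-forms: d(omega) = (-z) dx ∧ dy ∧ dz.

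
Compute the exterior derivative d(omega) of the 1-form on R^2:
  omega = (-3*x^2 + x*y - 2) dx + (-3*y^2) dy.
d(omega) = (-x) dx ∧ dy

For a 1-form omega = sum_i f_i dx_i, the exterior derivative is
  d(omega) = sum_{i < j} (∂f_j/∂x_i - ∂f_i/∂x_j) dx_i ∧ dx_j.
  coefficient of dx ∧ dy: ∂f_2/∂x - ∂f_1/∂y = ∂(-3*y^2)/∂x - ∂(-3*x^2 + x*y - 2)/∂y = -x
Assembling: d(omega) = (-x) dx ∧ dy.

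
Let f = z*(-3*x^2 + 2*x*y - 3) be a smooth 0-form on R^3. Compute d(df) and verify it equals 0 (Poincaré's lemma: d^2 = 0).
d(df) = 0

Step 1: df = sum_i (∂f/∂x_i) dx_i = (2*z*(-3*x + y)) dx + (2*x*z) dy + (-3*x^2 + 2*x*y - 3) dz.
Step 2: Apply d again. Using the 1-form formula, the coefficient of dx ∧ dy in d(df) is ∂^2 f/∂x ∂y - ∂^2 f/∂y ∂x = (2*z) - (2*z) = 0 (equality of mixed partials for smooth f).
Similarly for dx ∧ dz and dy ∧ dz — all coefficients vanish. So d(df) = 0.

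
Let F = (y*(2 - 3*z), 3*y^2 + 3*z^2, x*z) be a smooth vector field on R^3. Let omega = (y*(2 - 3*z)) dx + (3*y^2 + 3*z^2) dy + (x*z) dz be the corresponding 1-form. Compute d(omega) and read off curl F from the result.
d(omega) = (-6*z) dy ∧ dz + (-3*y - z) dz ∧ dx + (3*z - 2) dx ∧ dy; curl F = (-6*z, -3*y - z, 3*z - 2)

d omega = sum_{i<j} (∂f_j/∂x_i - ∂f_i/∂x_j) dx_i ∧ dx_j. Under the identification (dy ∧ dz, dz ∧ dx, dx ∧ dy) ↔ (e_x, e_y, e_z), the coefficients are exactly the components of curl F. Compute:
  ∂R/∂y - ∂Q/∂z = (0) - (6*z) = -6*z
  ∂P/∂z - ∂R/∂x = (-3*y) - (z) = -3*y - z
  ∂Q/∂x - ∂P/∂y = (0) - (2 - 3*z) = 3*z - 2.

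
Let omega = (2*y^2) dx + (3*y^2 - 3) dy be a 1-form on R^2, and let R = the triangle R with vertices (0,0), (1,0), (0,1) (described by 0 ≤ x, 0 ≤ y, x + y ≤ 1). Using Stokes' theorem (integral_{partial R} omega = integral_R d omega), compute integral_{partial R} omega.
integral_(partial R) omega = -2/3

Stokes: integral_partial_R omega = integral_R d omega with d omega = (∂Q/∂x - ∂P/∂y) dx ∧ dy.
  ∂Q/∂x = 0
  ∂P/∂y = 4*y
  integrand = ∂Q/∂x - ∂P/∂y = -4*y.
Integrating over R: integral_0^1 integral_0^{1-x} (-4*y) dy dx = -2/3.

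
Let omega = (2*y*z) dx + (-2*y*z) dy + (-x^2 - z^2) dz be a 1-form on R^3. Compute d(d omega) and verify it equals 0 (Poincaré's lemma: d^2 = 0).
d(d omega) = 0

Step 1: d omega = sum_{i<j} (∂f_j/∂x_i - ∂f_i/∂x_j) dx_i ∧ dx_j:
  coeff of dx ∧ dy: -2*z
  coeff of dx ∧ dz: -2*x - 2*y
  coeff of dy ∧ dz: 2*y
Step 2: Apply d again to each 2-form coefficient. The only possible 3-form in R^3 is dx ∧ dy ∧ dz, with coefficient
  ∂(coeff of dy∧dz)/∂x - ∂(coeff of dx∧dz)/∂y + ∂(coeff of dx∧dy)/∂z
  = ∂/∂x (2*y) - ∂/∂y (-2*x - 2*y) + ∂/∂z (-2*z).
Each of these terms simplifies to sums of mixed partials that cancel in pairs. The result is 0 (by equality of mixed partials for smooth functions — Schwarz / Clairaut).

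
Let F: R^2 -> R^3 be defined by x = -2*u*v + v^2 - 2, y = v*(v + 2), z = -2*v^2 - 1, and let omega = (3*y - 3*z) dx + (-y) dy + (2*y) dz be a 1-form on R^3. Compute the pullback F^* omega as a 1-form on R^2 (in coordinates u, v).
F^* omega = (6*v*(-3*v^2 - 2*v - 1)) du + (-18*u*v^2 - 12*u*v - 6*u + 8*v^3 - 10*v^2 + 2*v) dv

Using F^*(f dg) = (f ∘ F) d(g ∘ F), substitute each coordinate x_i by F_i(u, v) in f_i, and replace dx_i by d F_i = (∂F_i/∂u) du + (∂F_i/∂v) dv.
  For the x component: f_1(F) = 9*v^2 + 6*v + 3; d F_1 = (-2*v) du + (-2*u + 2*v) dv
  For the y component: f_2(F) = v*(-v - 2); d F_2 = (0) du + (2*v + 2) dv
  For the z component: f_3(F) = 2*v*(v + 2); d F_3 = (0) du + (-4*v) dv
Combining and collecting du, dv coefficients:
  coeff of du: 6*v*(-3*v^2 - 2*v - 1)
  coeff of dv: -18*u*v^2 - 12*u*v - 6*u + 8*v^3 - 10*v^2 + 2*v
F^* omega = (6*v*(-3*v^2 - 2*v - 1)) du + (-18*u*v^2 - 12*u*v - 6*u + 8*v^3 - 10*v^2 + 2*v) dv.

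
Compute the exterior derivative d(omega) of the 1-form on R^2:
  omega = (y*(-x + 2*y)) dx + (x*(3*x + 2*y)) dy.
d(omega) = (7*x - 2*y) dx ∧ dy

For a 1-form omega = sum_i f_i dx_i, the exterior derivative is
  d(omega) = sum_{i < j} (∂f_j/∂x_i - ∂f_i/∂x_j) dx_i ∧ dx_j.
  coefficient of dx ∧ dy: ∂f_2/∂x - ∂f_1/∂y = ∂(x*(3*x + 2*y))/∂x - ∂(y*(-x + 2*y))/∂y = 7*x - 2*y
Assembling: d(omega) = (7*x - 2*y) dx ∧ dy.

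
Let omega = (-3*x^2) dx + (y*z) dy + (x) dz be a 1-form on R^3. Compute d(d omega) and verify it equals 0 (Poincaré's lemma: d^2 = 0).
d(d omega) = 0

Step 1: d omega = sum_{i<j} (∂f_j/∂x_i - ∂f_i/∂x_j) dx_i ∧ dx_j:
  coeff of dx ∧ dy: 0
  coeff of dx ∧ dz: 1
  coeff of dy ∧ dz: -y
Step 2: Apply d again to each 2-form coefficient. The only possible 3-form in R^3 is dx ∧ dy ∧ dz, with coefficient
  ∂(coeff of dy∧dz)/∂x - ∂(coeff of dx∧dz)/∂y + ∂(coeff of dx∧dy)/∂z
  = ∂/∂x (-y) - ∂/∂y (1) + ∂/∂z (0).
Each of these terms simplifies to sums of mixed partials that cancel in pairs. The result is 0 (by equality of mixed partials for smooth functions — Schwarz / Clairaut).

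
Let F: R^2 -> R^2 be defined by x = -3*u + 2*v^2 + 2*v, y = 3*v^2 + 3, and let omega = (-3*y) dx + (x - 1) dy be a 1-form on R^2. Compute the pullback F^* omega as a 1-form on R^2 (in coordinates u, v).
F^* omega = (27*v^2 + 27) du + (-18*u*v - 24*v^3 - 6*v^2 - 42*v - 18) dv

Using F^*(f dg) = (f ∘ F) d(g ∘ F), substitute each coordinate x_i by F_i(u, v) in f_i, and replace dx_i by d F_i = (∂F_i/∂u) du + (∂F_i/∂v) dv.
  For the x component: f_1(F) = -9*v^2 - 9; d F_1 = (-3) du + (4*v + 2) dv
  For the y component: f_2(F) = -3*u + 2*v^2 + 2*v - 1; d F_2 = (0) du + (6*v) dv
Combining and collecting du, dv coefficients:
  coeff of du: 27*v^2 + 27
  coeff of dv: -18*u*v - 24*v^3 - 6*v^2 - 42*v - 18
F^* omega = (27*v^2 + 27) du + (-18*u*v - 24*v^3 - 6*v^2 - 42*v - 18) dv.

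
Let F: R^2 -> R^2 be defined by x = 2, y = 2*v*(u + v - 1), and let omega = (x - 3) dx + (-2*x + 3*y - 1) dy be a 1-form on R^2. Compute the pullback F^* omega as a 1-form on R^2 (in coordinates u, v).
F^* omega = (2*v*(6*u*v + 6*v^2 - 6*v - 5)) du + (12*u^2*v + 36*u*v^2 - 24*u*v - 10*u + 24*v^3 - 36*v^2 - 8*v + 10) dv

Using F^*(f dg) = (f ∘ F) d(g ∘ F), substitute each coordinate x_i by F_i(u, v) in f_i, and replace dx_i by d F_i = (∂F_i/∂u) du + (∂F_i/∂v) dv.
  For the x component: f_1(F) = -1; d F_1 = (0) du + (0) dv
  For the y component: f_2(F) = 6*u*v + 6*v^2 - 6*v - 5; d F_2 = (2*v) du + (2*u + 4*v - 2) dv
Combining and collecting du, dv coefficients:
  coeff of du: 2*v*(6*u*v + 6*v^2 - 6*v - 5)
  coeff of dv: 12*u^2*v + 36*u*v^2 - 24*u*v - 10*u + 24*v^3 - 36*v^2 - 8*v + 10
F^* omega = (2*v*(6*u*v + 6*v^2 - 6*v - 5)) du + (12*u^2*v + 36*u*v^2 - 24*u*v - 10*u + 24*v^3 - 36*v^2 - 8*v + 10) dv.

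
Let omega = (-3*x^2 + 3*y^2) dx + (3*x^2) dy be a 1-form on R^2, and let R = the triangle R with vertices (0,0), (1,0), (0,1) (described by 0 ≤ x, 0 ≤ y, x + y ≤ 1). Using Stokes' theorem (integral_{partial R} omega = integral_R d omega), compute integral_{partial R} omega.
integral_(partial R) omega = 0

Stokes: integral_partial_R omega = integral_R d omega with d omega = (∂Q/∂x - ∂P/∂y) dx ∧ dy.
  ∂Q/∂x = 6*x
  ∂P/∂y = 6*y
  integrand = ∂Q/∂x - ∂P/∂y = 6*x - 6*y.
Integrating over R: integral_0^1 integral_0^{1-x} (6*x - 6*y) dy dx = 0.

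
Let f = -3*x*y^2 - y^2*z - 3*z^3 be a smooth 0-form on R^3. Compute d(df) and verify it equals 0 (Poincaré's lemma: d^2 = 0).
d(df) = 0

Step 1: df = sum_i (∂f/∂x_i) dx_i = (-3*y^2) dx + (2*y*(-3*x - z)) dy + (-y^2 - 9*z^2) dz.
Step 2: Apply d again. Using the 1-form formula, the coefficient of dx ∧ dy in d(df) is ∂^2 f/∂x ∂y - ∂^2 f/∂y ∂x = (-6*y) - (-6*y) = 0 (equality of mixed partials for smooth f).
Similarly for dx ∧ dz and dy ∧ dz — all coefficients vanish. So d(df) = 0.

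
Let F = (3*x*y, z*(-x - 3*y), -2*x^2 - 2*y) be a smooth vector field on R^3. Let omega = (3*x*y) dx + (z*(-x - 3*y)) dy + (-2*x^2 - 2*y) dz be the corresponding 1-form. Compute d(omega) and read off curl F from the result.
d(omega) = (x + 3*y - 2) dy ∧ dz + (4*x) dz ∧ dx + (-3*x - z) dx ∧ dy; curl F = (x + 3*y - 2, 4*x, -3*x - z)

d omega = sum_{i<j} (∂f_j/∂x_i - ∂f_i/∂x_j) dx_i ∧ dx_j. Under the identification (dy ∧ dz, dz ∧ dx, dx ∧ dy) ↔ (e_x, e_y, e_z), the coefficients are exactly the components of curl F. Compute:
  ∂R/∂y - ∂Q/∂z = (-2) - (-x - 3*y) = x + 3*y - 2
  ∂P/∂z - ∂R/∂x = (0) - (-4*x) = 4*x
  ∂Q/∂x - ∂P/∂y = (-z) - (3*x) = -3*x - z.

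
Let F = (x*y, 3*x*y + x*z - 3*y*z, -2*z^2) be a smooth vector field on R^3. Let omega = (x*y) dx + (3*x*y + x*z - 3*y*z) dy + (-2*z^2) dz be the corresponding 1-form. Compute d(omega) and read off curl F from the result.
d(omega) = (-x + 3*y) dy ∧ dz + (0) dz ∧ dx + (-x + 3*y + z) dx ∧ dy; curl F = (-x + 3*y, 0, -x + 3*y + z)

d omega = sum_{i<j} (∂f_j/∂x_i - ∂f_i/∂x_j) dx_i ∧ dx_j. Under the identification (dy ∧ dz, dz ∧ dx, dx ∧ dy) ↔ (e_x, e_y, e_z), the coefficients are exactly the components of curl F. Compute:
  ∂R/∂y - ∂Q/∂z = (0) - (x - 3*y) = -x + 3*y
  ∂P/∂z - ∂R/∂x = (0) - (0) = 0
  ∂Q/∂x - ∂P/∂y = (3*y + z) - (x) = -x + 3*y + z.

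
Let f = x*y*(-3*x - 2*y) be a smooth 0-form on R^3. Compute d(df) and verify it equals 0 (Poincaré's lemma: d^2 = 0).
d(df) = 0

Step 1: df = sum_i (∂f/∂x_i) dx_i = (2*y*(-3*x - y)) dx + (x*(-3*x - 4*y)) dy + (0) dz.
Step 2: Apply d again. Using the 1-form formula, the coefficient of dx ∧ dy in d(df) is ∂^2 f/∂x ∂y - ∂^2 f/∂y ∂x = (-6*x - 4*y) - (-6*x - 4*y) = 0 (equality of mixed partials for smooth f).
Similarly for dx ∧ dz and dy ∧ dz — all coefficients vanish. So d(df) = 0.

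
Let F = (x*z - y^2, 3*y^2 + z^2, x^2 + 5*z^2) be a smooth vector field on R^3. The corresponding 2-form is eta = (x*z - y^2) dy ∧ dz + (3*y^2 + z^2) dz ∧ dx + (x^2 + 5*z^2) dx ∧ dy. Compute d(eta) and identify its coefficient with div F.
d(eta) = (6*y + 11*z) dx ∧ dy ∧ dz; div F = 6*y + 11*z

For a 2-form in R^3 of the form above, applying d gives a 3-form with coefficient ∂P/∂x + ∂Q/∂y + ∂R/∂z:
  ∂P/∂x = z
  ∂Q/∂y = 6*y
  ∂R/∂z = 10*z
Sum = 6*y + 11*z, which is exactly div F.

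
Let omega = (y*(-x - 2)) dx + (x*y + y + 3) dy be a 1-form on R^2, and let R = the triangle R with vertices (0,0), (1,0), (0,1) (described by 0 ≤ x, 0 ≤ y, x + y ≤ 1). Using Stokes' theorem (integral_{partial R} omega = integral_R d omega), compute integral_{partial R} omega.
integral_(partial R) omega = 4/3

Stokes: integral_partial_R omega = integral_R d omega with d omega = (∂Q/∂x - ∂P/∂y) dx ∧ dy.
  ∂Q/∂x = y
  ∂P/∂y = -x - 2
  integrand = ∂Q/∂x - ∂P/∂y = x + y + 2.
Integrating over R: integral_0^1 integral_0^{1-x} (x + y + 2) dy dx = 4/3.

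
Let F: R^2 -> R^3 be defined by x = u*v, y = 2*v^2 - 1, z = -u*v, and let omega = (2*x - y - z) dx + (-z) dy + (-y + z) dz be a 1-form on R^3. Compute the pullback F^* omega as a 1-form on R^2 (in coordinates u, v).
F^* omega = (4*u*v^2) du + (4*u*v*(u + v)) dv

Using F^*(f dg) = (f ∘ F) d(g ∘ F), substitute each coordinate x_i by F_i(u, v) in f_i, and replace dx_i by d F_i = (∂F_i/∂u) du + (∂F_i/∂v) dv.
  For the x component: f_1(F) = 3*u*v - 2*v^2 + 1; d F_1 = (v) du + (u) dv
  For the y component: f_2(F) = u*v; d F_2 = (0) du + (4*v) dv
  For the z component: f_3(F) = -u*v - 2*v^2 + 1; d F_3 = (-v) du + (-u) dv
Combining and collecting du, dv coefficients:
  coeff of du: 4*u*v^2
  coeff of dv: 4*u*v*(u + v)
F^* omega = (4*u*v^2) du + (4*u*v*(u + v)) dv.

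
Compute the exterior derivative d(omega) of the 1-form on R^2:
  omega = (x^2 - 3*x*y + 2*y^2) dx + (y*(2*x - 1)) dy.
d(omega) = (3*x - 2*y) dx ∧ dy

For a 1-form omega = sum_i f_i dx_i, the exterior derivative is
  d(omega) = sum_{i < j} (∂f_j/∂x_i - ∂f_i/∂x_j) dx_i ∧ dx_j.
  coefficient of dx ∧ dy: ∂f_2/∂x - ∂f_1/∂y = ∂(y*(2*x - 1))/∂x - ∂(x^2 - 3*x*y + 2*y^2)/∂y = 3*x - 2*y
Assembling: d(omega) = (3*x - 2*y) dx ∧ dy.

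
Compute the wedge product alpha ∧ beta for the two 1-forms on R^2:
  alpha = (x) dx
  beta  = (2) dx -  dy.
alpha ∧ beta = (-x) dx ∧ dy

Distribute the wedge, using dx_i ∧ dx_j = -dx_j ∧ dx_i and dx_i ∧ dx_i = 0. For each pair (i, j) with i < j, the coefficient of dx_i ∧ dx_j in alpha ∧ beta is (alpha_i * beta_j - alpha_j * beta_i). Collecting: alpha ∧ beta = (-x) dx ∧ dy.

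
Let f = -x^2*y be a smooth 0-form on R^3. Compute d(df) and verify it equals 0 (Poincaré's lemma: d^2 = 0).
d(df) = 0

Step 1: df = sum_i (∂f/∂x_i) dx_i = (-2*x*y) dx + (-x^2) dy + (0) dz.
Step 2: Apply d again. Using the 1-form formula, the coefficient of dx ∧ dy in d(df) is ∂^2 f/∂x ∂y - ∂^2 f/∂y ∂x = (-2*x) - (-2*x) = 0 (equality of mixed partials for smooth f).
Similarly for dx ∧ dz and dy ∧ dz — all coefficients vanish. So d(df) = 0.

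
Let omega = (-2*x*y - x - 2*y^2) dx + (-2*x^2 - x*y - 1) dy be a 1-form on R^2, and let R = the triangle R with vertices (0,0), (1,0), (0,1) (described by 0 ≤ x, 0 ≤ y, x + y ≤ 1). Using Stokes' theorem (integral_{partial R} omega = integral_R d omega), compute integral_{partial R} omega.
integral_(partial R) omega = 1/6

Stokes: integral_partial_R omega = integral_R d omega with d omega = (∂Q/∂x - ∂P/∂y) dx ∧ dy.
  ∂Q/∂x = -4*x - y
  ∂P/∂y = -2*x - 4*y
  integrand = ∂Q/∂x - ∂P/∂y = -2*x + 3*y.
Integrating over R: integral_0^1 integral_0^{1-x} (-2*x + 3*y) dy dx = 1/6.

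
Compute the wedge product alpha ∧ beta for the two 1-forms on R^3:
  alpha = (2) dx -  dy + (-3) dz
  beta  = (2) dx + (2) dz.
alpha ∧ beta = (10) dx ∧ dz + (2) dx ∧ dy + (-2) dy ∧ dz

Distribute the wedge, using dx_i ∧ dx_j = -dx_j ∧ dx_i and dx_i ∧ dx_i = 0. For each pair (i, j) with i < j, the coefficient of dx_i ∧ dx_j in alpha ∧ beta is (alpha_i * beta_j - alpha_j * beta_i). Collecting: alpha ∧ beta = (10) dx ∧ dz + (2) dx ∧ dy + (-2) dy ∧ dz.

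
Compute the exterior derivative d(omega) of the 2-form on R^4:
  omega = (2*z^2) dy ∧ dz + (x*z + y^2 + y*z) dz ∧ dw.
d(omega) = (z) dx ∧ dz ∧ dw + (2*y + z) dy ∧ dz ∧ dw

For a 2-form omega = sum_{i<j} g_{ij} dx_i ∧ dx_j, the exterior derivative is
  d(omega) = sum_{i<j} d(g_{ij}) ∧ dx_i ∧ dx_j = sum_{i<j, k} (∂g_{ij}/∂x_k) dx_k ∧ dx_i ∧ dx_j.
Expand each term, using dx_k ∧ dx_i ∧ dx_j = sgn(permutation) dx_{(a)} ∧ dx_{(b)} ∧ dx_{(c)} with (a < b < c) sorted:
  d(x*z + y^2 + y*z) includes (∂/∂x)(x*z + y^2 + y*z) dx = (z) dx, which multiplied by dz ∧ dw gives (z) dx ∧ dz ∧ dw
  d(x*z + y^2 + y*z) includes (∂/∂y)(x*z + y^2 + y*z) dy = (2*y + z) dy, which multiplied by dz ∧ dw gives (2*y + z) dy ∧ dz ∧ dw
Collecting like 3-forms: d(omega) = (z) dx ∧ dz ∧ dw + (2*y + z) dy ∧ dz ∧ dw.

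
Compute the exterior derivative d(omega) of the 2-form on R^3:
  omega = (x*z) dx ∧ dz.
d(omega) = 0

For a 2-form omega = sum_{i<j} g_{ij} dx_i ∧ dx_j, the exterior derivative is
  d(omega) = sum_{i<j} d(g_{ij}) ∧ dx_i ∧ dx_j = sum_{i<j, k} (∂g_{ij}/∂x_k) dx_k ∧ dx_i ∧ dx_j.
Expand each term, using dx_k ∧ dx_i ∧ dx_j = sgn(permutation) dx_{(a)} ∧ dx_{(b)} ∧ dx_{(c)} with (a < b < c) sorted:

Collecting like 3-forms: d(omega) = 0.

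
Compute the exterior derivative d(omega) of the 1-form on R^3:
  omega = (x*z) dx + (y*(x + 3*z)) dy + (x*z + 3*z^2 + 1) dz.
d(omega) = (y) dx ∧ dy + (-x + z) dx ∧ dz + (-3*y) dy ∧ dz

For a 1-form omega = sum_i f_i dx_i, the exterior derivative is
  d(omega) = sum_{i < j} (∂f_j/∂x_i - ∂f_i/∂x_j) dx_i ∧ dx_j.
  coefficient of dx ∧ dy: ∂f_2/∂x - ∂f_1/∂y = ∂(y*(x + 3*z))/∂x - ∂(x*z)/∂y = y
  coefficient of dx ∧ dz: ∂f_3/∂x - ∂f_1/∂z = ∂(x*z + 3*z^2 + 1)/∂x - ∂(x*z)/∂z = -x + z
  coefficient of dy ∧ dz: ∂f_3/∂y - ∂f_2/∂z = ∂(x*z + 3*z^2 + 1)/∂y - ∂(y*(x + 3*z))/∂z = -3*y
Assembling: d(omega) = (y) dx ∧ dy + (-x + z) dx ∧ dz + (-3*y) dy ∧ dz.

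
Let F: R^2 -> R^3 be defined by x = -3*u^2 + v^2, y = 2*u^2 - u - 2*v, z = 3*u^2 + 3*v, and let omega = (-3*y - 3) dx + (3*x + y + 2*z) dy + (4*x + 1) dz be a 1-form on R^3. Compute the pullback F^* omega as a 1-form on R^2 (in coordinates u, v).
F^* omega = (-40*u^3 - 21*u^2 + 36*u*v^2 - 20*u*v + 25*u - 3*v^2 - 4*v) du + (-12*u^2*v - 34*u^2 + 6*u*v + 2*u + 18*v^2 - 14*v + 3) dv

Using F^*(f dg) = (f ∘ F) d(g ∘ F), substitute each coordinate x_i by F_i(u, v) in f_i, and replace dx_i by d F_i = (∂F_i/∂u) du + (∂F_i/∂v) dv.
  For the x component: f_1(F) = -6*u^2 + 3*u + 6*v - 3; d F_1 = (-6*u) du + (2*v) dv
  For the y component: f_2(F) = -u^2 - u + 3*v^2 + 4*v; d F_2 = (4*u - 1) du + (-2) dv
  For the z component: f_3(F) = -12*u^2 + 4*v^2 + 1; d F_3 = (6*u) du + (3) dv
Combining and collecting du, dv coefficients:
  coeff of du: -40*u^3 - 21*u^2 + 36*u*v^2 - 20*u*v + 25*u - 3*v^2 - 4*v
  coeff of dv: -12*u^2*v - 34*u^2 + 6*u*v + 2*u + 18*v^2 - 14*v + 3
F^* omega = (-40*u^3 - 21*u^2 + 36*u*v^2 - 20*u*v + 25*u - 3*v^2 - 4*v) du + (-12*u^2*v - 34*u^2 + 6*u*v + 2*u + 18*v^2 - 14*v + 3) dv.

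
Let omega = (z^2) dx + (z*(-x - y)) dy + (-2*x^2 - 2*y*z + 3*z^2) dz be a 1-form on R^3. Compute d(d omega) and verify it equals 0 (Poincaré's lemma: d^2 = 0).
d(d omega) = 0

Step 1: d omega = sum_{i<j} (∂f_j/∂x_i - ∂f_i/∂x_j) dx_i ∧ dx_j:
  coeff of dx ∧ dy: -z
  coeff of dx ∧ dz: -4*x - 2*z
  coeff of dy ∧ dz: x + y - 2*z
Step 2: Apply d again to each 2-form coefficient. The only possible 3-form in R^3 is dx ∧ dy ∧ dz, with coefficient
  ∂(coeff of dy∧dz)/∂x - ∂(coeff of dx∧dz)/∂y + ∂(coeff of dx∧dy)/∂z
  = ∂/∂x (x + y - 2*z) - ∂/∂y (-4*x - 2*z) + ∂/∂z (-z).
Each of these terms simplifies to sums of mixed partials that cancel in pairs. The result is 0 (by equality of mixed partials for smooth functions — Schwarz / Clairaut).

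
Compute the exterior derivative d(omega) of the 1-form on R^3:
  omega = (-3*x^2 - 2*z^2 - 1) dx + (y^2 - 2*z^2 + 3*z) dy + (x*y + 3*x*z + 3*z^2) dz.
d(omega) = (y + 7*z) dx ∧ dz + (x + 4*z - 3) dy ∧ dz

For a 1-form omega = sum_i f_i dx_i, the exterior derivative is
  d(omega) = sum_{i < j} (∂f_j/∂x_i - ∂f_i/∂x_j) dx_i ∧ dx_j.
  coefficient of dx ∧ dz: ∂f_3/∂x - ∂f_1/∂z = ∂(x*y + 3*x*z + 3*z^2)/∂x - ∂(-3*x^2 - 2*z^2 - 1)/∂z = y + 7*z
  coefficient of dy ∧ dz: ∂f_3/∂y - ∂f_2/∂z = ∂(x*y + 3*x*z + 3*z^2)/∂y - ∂(y^2 - 2*z^2 + 3*z)/∂z = x + 4*z - 3
Assembling: d(omega) = (y + 7*z) dx ∧ dz + (x + 4*z - 3) dy ∧ dz.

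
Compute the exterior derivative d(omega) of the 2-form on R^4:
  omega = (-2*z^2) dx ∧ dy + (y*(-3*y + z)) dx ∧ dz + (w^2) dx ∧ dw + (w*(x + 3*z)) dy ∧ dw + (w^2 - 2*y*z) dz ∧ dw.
d(omega) = (6*y - 5*z) dx ∧ dy ∧ dz + (w) dx ∧ dy ∧ dw + (-3*w - 2*z) dy ∧ dz ∧ dw

For a 2-form omega = sum_{i<j} g_{ij} dx_i ∧ dx_j, the exterior derivative is
  d(omega) = sum_{i<j} d(g_{ij}) ∧ dx_i ∧ dx_j = sum_{i<j, k} (∂g_{ij}/∂x_k) dx_k ∧ dx_i ∧ dx_j.
Expand each term, using dx_k ∧ dx_i ∧ dx_j = sgn(permutation) dx_{(a)} ∧ dx_{(b)} ∧ dx_{(c)} with (a < b < c) sorted:
  d(-2*z^2) includes (∂/∂z)(-2*z^2) dz = (-4*z) dz, which multiplied by dx ∧ dy gives (-4*z) dx ∧ dy ∧ dz
  d(y*(-3*y + z)) includes (∂/∂y)(y*(-3*y + z)) dy = (-6*y + z) dy, which multiplied by dx ∧ dz gives (6*y - z) dx ∧ dy ∧ dz
  d(w*(x + 3*z)) includes (∂/∂x)(w*(x + 3*z)) dx = (w) dx, which multiplied by dy ∧ dw gives (w) dx ∧ dy ∧ dw
  d(w*(x + 3*z)) includes (∂/∂z)(w*(x + 3*z)) dz = (3*w) dz, which multiplied by dy ∧ dw gives (-3*w) dy ∧ dz ∧ dw
  d(w^2 - 2*y*z) includes (∂/∂y)(w^2 - 2*y*z) dy = (-2*z) dy, which multiplied by dz ∧ dw gives (-2*z) dy ∧ dz ∧ dw
Collecting like 3-forms: d(omega) = (6*y - 5*z) dx ∧ dy ∧ dz + (w) dx ∧ dy ∧ dw + (-3*w - 2*z) dy ∧ dz ∧ dw.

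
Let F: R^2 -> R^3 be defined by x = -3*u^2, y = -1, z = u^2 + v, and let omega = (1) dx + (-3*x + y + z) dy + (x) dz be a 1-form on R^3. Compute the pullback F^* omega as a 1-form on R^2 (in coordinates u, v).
F^* omega = (6*u*(-u^2 - 1)) du + (-3*u^2) dv

Using F^*(f dg) = (f ∘ F) d(g ∘ F), substitute each coordinate x_i by F_i(u, v) in f_i, and replace dx_i by d F_i = (∂F_i/∂u) du + (∂F_i/∂v) dv.
  For the x component: f_1(F) = 1; d F_1 = (-6*u) du + (0) dv
  For the y component: f_2(F) = 10*u^2 + v - 1; d F_2 = (0) du + (0) dv
  For the z component: f_3(F) = -3*u^2; d F_3 = (2*u) du + (1) dv
Combining and collecting du, dv coefficients:
  coeff of du: 6*u*(-u^2 - 1)
  coeff of dv: -3*u^2
F^* omega = (6*u*(-u^2 - 1)) du + (-3*u^2) dv.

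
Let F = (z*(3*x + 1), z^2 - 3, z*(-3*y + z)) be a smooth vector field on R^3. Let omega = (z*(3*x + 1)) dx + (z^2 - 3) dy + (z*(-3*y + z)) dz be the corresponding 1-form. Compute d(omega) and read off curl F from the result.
d(omega) = (-5*z) dy ∧ dz + (3*x + 1) dz ∧ dx + (0) dx ∧ dy; curl F = (-5*z, 3*x + 1, 0)

d omega = sum_{i<j} (∂f_j/∂x_i - ∂f_i/∂x_j) dx_i ∧ dx_j. Under the identification (dy ∧ dz, dz ∧ dx, dx ∧ dy) ↔ (e_x, e_y, e_z), the coefficients are exactly the components of curl F. Compute:
  ∂R/∂y - ∂Q/∂z = (-3*z) - (2*z) = -5*z
  ∂P/∂z - ∂R/∂x = (3*x + 1) - (0) = 3*x + 1
  ∂Q/∂x - ∂P/∂y = (0) - (0) = 0.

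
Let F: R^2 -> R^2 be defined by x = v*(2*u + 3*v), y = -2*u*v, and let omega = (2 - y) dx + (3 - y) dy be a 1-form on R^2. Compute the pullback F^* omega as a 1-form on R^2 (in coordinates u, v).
F^* omega = (-2*v) du + (12*u*v^2 - 2*u + 12*v) dv

Using F^*(f dg) = (f ∘ F) d(g ∘ F), substitute each coordinate x_i by F_i(u, v) in f_i, and replace dx_i by d F_i = (∂F_i/∂u) du + (∂F_i/∂v) dv.
  For the x component: f_1(F) = 2*u*v + 2; d F_1 = (2*v) du + (2*u + 6*v) dv
  For the y component: f_2(F) = 2*u*v + 3; d F_2 = (-2*v) du + (-2*u) dv
Combining and collecting du, dv coefficients:
  coeff of du: -2*v
  coeff of dv: 12*u*v^2 - 2*u + 12*v
F^* omega = (-2*v) du + (12*u*v^2 - 2*u + 12*v) dv.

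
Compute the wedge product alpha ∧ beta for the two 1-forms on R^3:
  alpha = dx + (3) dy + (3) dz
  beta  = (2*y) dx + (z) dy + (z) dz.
alpha ∧ beta = (-6*y + z) dx ∧ dy + (-6*y + z) dx ∧ dz

Distribute the wedge, using dx_i ∧ dx_j = -dx_j ∧ dx_i and dx_i ∧ dx_i = 0. For each pair (i, j) with i < j, the coefficient of dx_i ∧ dx_j in alpha ∧ beta is (alpha_i * beta_j - alpha_j * beta_i). Collecting: alpha ∧ beta = (-6*y + z) dx ∧ dy + (-6*y + z) dx ∧ dz.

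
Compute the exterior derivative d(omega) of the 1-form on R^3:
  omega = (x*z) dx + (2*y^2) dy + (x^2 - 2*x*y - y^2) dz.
d(omega) = (x - 2*y) dx ∧ dz + (-2*x - 2*y) dy ∧ dz

For a 1-form omega = sum_i f_i dx_i, the exterior derivative is
  d(omega) = sum_{i < j} (∂f_j/∂x_i - ∂f_i/∂x_j) dx_i ∧ dx_j.
  coefficient of dx ∧ dz: ∂f_3/∂x - ∂f_1/∂z = ∂(x^2 - 2*x*y - y^2)/∂x - ∂(x*z)/∂z = x - 2*y
  coefficient of dy ∧ dz: ∂f_3/∂y - ∂f_2/∂z = ∂(x^2 - 2*x*y - y^2)/∂y - ∂(2*y^2)/∂z = -2*x - 2*y
Assembling: d(omega) = (x - 2*y) dx ∧ dz + (-2*x - 2*y) dy ∧ dz.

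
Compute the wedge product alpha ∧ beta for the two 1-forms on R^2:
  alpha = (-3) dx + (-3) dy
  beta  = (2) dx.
alpha ∧ beta = (6) dx ∧ dy

Distribute the wedge, using dx_i ∧ dx_j = -dx_j ∧ dx_i and dx_i ∧ dx_i = 0. For each pair (i, j) with i < j, the coefficient of dx_i ∧ dx_j in alpha ∧ beta is (alpha_i * beta_j - alpha_j * beta_i). Collecting: alpha ∧ beta = (6) dx ∧ dy.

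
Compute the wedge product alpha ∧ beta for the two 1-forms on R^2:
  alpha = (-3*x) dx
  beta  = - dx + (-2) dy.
alpha ∧ beta = (6*x) dx ∧ dy

Distribute the wedge, using dx_i ∧ dx_j = -dx_j ∧ dx_i and dx_i ∧ dx_i = 0. For each pair (i, j) with i < j, the coefficient of dx_i ∧ dx_j in alpha ∧ beta is (alpha_i * beta_j - alpha_j * beta_i). Collecting: alpha ∧ beta = (6*x) dx ∧ dy.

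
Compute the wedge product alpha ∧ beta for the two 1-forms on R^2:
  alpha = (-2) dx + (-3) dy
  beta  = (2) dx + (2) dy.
alpha ∧ beta = (2) dx ∧ dy

Distribute the wedge, using dx_i ∧ dx_j = -dx_j ∧ dx_i and dx_i ∧ dx_i = 0. For each pair (i, j) with i < j, the coefficient of dx_i ∧ dx_j in alpha ∧ beta is (alpha_i * beta_j - alpha_j * beta_i). Collecting: alpha ∧ beta = (2) dx ∧ dy.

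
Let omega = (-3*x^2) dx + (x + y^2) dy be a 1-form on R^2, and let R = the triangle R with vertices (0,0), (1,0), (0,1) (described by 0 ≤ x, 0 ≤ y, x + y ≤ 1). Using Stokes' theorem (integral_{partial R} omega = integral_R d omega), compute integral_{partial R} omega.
integral_(partial R) omega = 1/2

Stokes: integral_partial_R omega = integral_R d omega with d omega = (∂Q/∂x - ∂P/∂y) dx ∧ dy.
  ∂Q/∂x = 1
  ∂P/∂y = 0
  integrand = ∂Q/∂x - ∂P/∂y = 1.
Integrating over R: integral_0^1 integral_0^{1-x} (1) dy dx = 1/2.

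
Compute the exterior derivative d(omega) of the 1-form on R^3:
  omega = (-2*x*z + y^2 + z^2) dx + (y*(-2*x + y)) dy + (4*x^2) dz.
d(omega) = (-4*y) dx ∧ dy + (10*x - 2*z) dx ∧ dz

For a 1-form omega = sum_i f_i dx_i, the exterior derivative is
  d(omega) = sum_{i < j} (∂f_j/∂x_i - ∂f_i/∂x_j) dx_i ∧ dx_j.
  coefficient of dx ∧ dy: ∂f_2/∂x - ∂f_1/∂y = ∂(y*(-2*x + y))/∂x - ∂(-2*x*z + y^2 + z^2)/∂y = -4*y
  coefficient of dx ∧ dz: ∂f_3/∂x - ∂f_1/∂z = ∂(4*x^2)/∂x - ∂(-2*x*z + y^2 + z^2)/∂z = 10*x - 2*z
Assembling: d(omega) = (-4*y) dx ∧ dy + (10*x - 2*z) dx ∧ dz.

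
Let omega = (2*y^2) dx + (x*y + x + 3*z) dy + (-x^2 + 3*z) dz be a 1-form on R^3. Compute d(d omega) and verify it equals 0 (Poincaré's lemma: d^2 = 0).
d(d omega) = 0

Step 1: d omega = sum_{i<j} (∂f_j/∂x_i - ∂f_i/∂x_j) dx_i ∧ dx_j:
  coeff of dx ∧ dy: 1 - 3*y
  coeff of dx ∧ dz: -2*x
  coeff of dy ∧ dz: -3
Step 2: Apply d again to each 2-form coefficient. The only possible 3-form in R^3 is dx ∧ dy ∧ dz, with coefficient
  ∂(coeff of dy∧dz)/∂x - ∂(coeff of dx∧dz)/∂y + ∂(coeff of dx∧dy)/∂z
  = ∂/∂x (-3) - ∂/∂y (-2*x) + ∂/∂z (1 - 3*y).
Each of these terms simplifies to sums of mixed partials that cancel in pairs. The result is 0 (by equality of mixed partials for smooth functions — Schwarz / Clairaut).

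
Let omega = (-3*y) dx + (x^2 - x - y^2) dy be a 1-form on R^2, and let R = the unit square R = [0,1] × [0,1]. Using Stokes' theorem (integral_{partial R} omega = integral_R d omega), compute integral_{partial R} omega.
integral_(partial R) omega = 3

Stokes: integral_partial_R omega = integral_R d omega with d omega = (∂Q/∂x - ∂P/∂y) dx ∧ dy.
  ∂Q/∂x = 2*x - 1
  ∂P/∂y = -3
  integrand = ∂Q/∂x - ∂P/∂y = 2*x + 2.
Integrating over R: integral_0^1 integral_0^1 (2*x + 2) dx dy = 3.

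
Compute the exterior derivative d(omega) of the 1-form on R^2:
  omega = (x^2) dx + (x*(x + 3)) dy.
d(omega) = (2*x + 3) dx ∧ dy

For a 1-form omega = sum_i f_i dx_i, the exterior derivative is
  d(omega) = sum_{i < j} (∂f_j/∂x_i - ∂f_i/∂x_j) dx_i ∧ dx_j.
  coefficient of dx ∧ dy: ∂f_2/∂x - ∂f_1/∂y = ∂(x*(x + 3))/∂x - ∂(x^2)/∂y = 2*x + 3
Assembling: d(omega) = (2*x + 3) dx ∧ dy.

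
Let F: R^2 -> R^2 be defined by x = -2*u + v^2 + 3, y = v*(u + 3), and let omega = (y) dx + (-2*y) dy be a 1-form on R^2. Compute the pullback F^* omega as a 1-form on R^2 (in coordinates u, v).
F^* omega = (2*v*(-u*v - u - 3*v - 3)) du + (2*v*(-u^2 + u*v - 6*u + 3*v - 9)) dv

Using F^*(f dg) = (f ∘ F) d(g ∘ F), substitute each coordinate x_i by F_i(u, v) in f_i, and replace dx_i by d F_i = (∂F_i/∂u) du + (∂F_i/∂v) dv.
  For the x component: f_1(F) = v*(u + 3); d F_1 = (-2) du + (2*v) dv
  For the y component: f_2(F) = 2*v*(-u - 3); d F_2 = (v) du + (u + 3) dv
Combining and collecting du, dv coefficients:
  coeff of du: 2*v*(-u*v - u - 3*v - 3)
  coeff of dv: 2*v*(-u^2 + u*v - 6*u + 3*v - 9)
F^* omega = (2*v*(-u*v - u - 3*v - 3)) du + (2*v*(-u^2 + u*v - 6*u + 3*v - 9)) dv.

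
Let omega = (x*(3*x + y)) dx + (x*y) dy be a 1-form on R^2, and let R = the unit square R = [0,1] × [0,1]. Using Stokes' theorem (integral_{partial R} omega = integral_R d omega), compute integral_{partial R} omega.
integral_(partial R) omega = 0

Stokes: integral_partial_R omega = integral_R d omega with d omega = (∂Q/∂x - ∂P/∂y) dx ∧ dy.
  ∂Q/∂x = y
  ∂P/∂y = x
  integrand = ∂Q/∂x - ∂P/∂y = -x + y.
Integrating over R: integral_0^1 integral_0^1 (-x + y) dx dy = 0.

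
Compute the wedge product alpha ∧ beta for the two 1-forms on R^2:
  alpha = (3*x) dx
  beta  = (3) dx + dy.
alpha ∧ beta = (3*x) dx ∧ dy

Distribute the wedge, using dx_i ∧ dx_j = -dx_j ∧ dx_i and dx_i ∧ dx_i = 0. For each pair (i, j) with i < j, the coefficient of dx_i ∧ dx_j in alpha ∧ beta is (alpha_i * beta_j - alpha_j * beta_i). Collecting: alpha ∧ beta = (3*x) dx ∧ dy.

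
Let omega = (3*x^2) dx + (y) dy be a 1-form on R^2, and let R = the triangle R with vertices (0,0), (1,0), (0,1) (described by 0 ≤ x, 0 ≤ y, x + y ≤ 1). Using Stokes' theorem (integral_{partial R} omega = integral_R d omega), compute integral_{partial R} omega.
integral_(partial R) omega = 0

Stokes: integral_partial_R omega = integral_R d omega with d omega = (∂Q/∂x - ∂P/∂y) dx ∧ dy.
  ∂Q/∂x = 0
  ∂P/∂y = 0
  integrand = ∂Q/∂x - ∂P/∂y = 0.
Integrating over R: integral_0^1 integral_0^{1-x} (0) dy dx = 0.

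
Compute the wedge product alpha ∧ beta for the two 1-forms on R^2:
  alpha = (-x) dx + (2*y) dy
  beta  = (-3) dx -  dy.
alpha ∧ beta = (x + 6*y) dx ∧ dy

Distribute the wedge, using dx_i ∧ dx_j = -dx_j ∧ dx_i and dx_i ∧ dx_i = 0. For each pair (i, j) with i < j, the coefficient of dx_i ∧ dx_j in alpha ∧ beta is (alpha_i * beta_j - alpha_j * beta_i). Collecting: alpha ∧ beta = (x + 6*y) dx ∧ dy.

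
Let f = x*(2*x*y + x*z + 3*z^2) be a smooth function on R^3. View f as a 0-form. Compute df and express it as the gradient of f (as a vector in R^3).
df = (4*x*y + 2*x*z + 3*z^2) dx + (2*x^2) dy + (x*(x + 6*z)) dz; grad f = (4*x*y + 2*x*z + 3*z^2, 2*x^2, x*(x + 6*z))

For a 0-form f, d f = (∂f/∂x) dx + (∂f/∂y) dy + (∂f/∂z) dz. The components of the vector representation are exactly the entries of grad f in Cartesian coordinates:
  ∂f/∂x = 4*x*y + 2*x*z + 3*z^2
  ∂f/∂y = 2*x^2
  ∂f/∂z = x*(x + 6*z).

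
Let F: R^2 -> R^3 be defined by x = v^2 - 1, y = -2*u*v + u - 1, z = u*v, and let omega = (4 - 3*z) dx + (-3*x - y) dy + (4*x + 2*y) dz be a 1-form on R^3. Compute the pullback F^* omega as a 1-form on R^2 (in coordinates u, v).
F^* omega = (-8*u*v^2 + 6*u*v - u + 10*v^3 - 3*v^2 - 14*v + 4) du + (-8*u^2*v + 4*u^2 + 4*u*v^2 - 14*u + 8*v) dv

Using F^*(f dg) = (f ∘ F) d(g ∘ F), substitute each coordinate x_i by F_i(u, v) in f_i, and replace dx_i by d F_i = (∂F_i/∂u) du + (∂F_i/∂v) dv.
  For the x component: f_1(F) = -3*u*v + 4; d F_1 = (0) du + (2*v) dv
  For the y component: f_2(F) = 2*u*v - u - 3*v^2 + 4; d F_2 = (1 - 2*v) du + (-2*u) dv
  For the z component: f_3(F) = -4*u*v + 2*u + 4*v^2 - 6; d F_3 = (v) du + (u) dv
Combining and collecting du, dv coefficients:
  coeff of du: -8*u*v^2 + 6*u*v - u + 10*v^3 - 3*v^2 - 14*v + 4
  coeff of dv: -8*u^2*v + 4*u^2 + 4*u*v^2 - 14*u + 8*v
F^* omega = (-8*u*v^2 + 6*u*v - u + 10*v^3 - 3*v^2 - 14*v + 4) du + (-8*u^2*v + 4*u^2 + 4*u*v^2 - 14*u + 8*v) dv.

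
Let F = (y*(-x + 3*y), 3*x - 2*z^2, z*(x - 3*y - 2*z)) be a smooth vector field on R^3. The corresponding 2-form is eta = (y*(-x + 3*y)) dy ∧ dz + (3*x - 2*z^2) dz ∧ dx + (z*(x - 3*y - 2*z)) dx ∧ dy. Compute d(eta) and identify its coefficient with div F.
d(eta) = (x - 4*y - 4*z) dx ∧ dy ∧ dz; div F = x - 4*y - 4*z

For a 2-form in R^3 of the form above, applying d gives a 3-form with coefficient ∂P/∂x + ∂Q/∂y + ∂R/∂z:
  ∂P/∂x = -y
  ∂Q/∂y = 0
  ∂R/∂z = x - 3*y - 4*z
Sum = x - 4*y - 4*z, which is exactly div F.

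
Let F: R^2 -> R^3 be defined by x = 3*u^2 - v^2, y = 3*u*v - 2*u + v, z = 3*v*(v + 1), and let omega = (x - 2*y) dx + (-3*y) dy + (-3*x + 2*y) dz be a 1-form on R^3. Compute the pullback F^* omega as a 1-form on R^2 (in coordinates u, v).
F^* omega = (18*u^3 - 36*u^2*v + 24*u^2 - 33*u*v^2 + 24*u*v - 12*u - 9*v^2 + 6*v) du + (-87*u^2*v - 9*u^2 + 48*u*v^2 - 32*u*v - 6*u + 20*v^3 + 25*v^2 + 3*v) dv

Using F^*(f dg) = (f ∘ F) d(g ∘ F), substitute each coordinate x_i by F_i(u, v) in f_i, and replace dx_i by d F_i = (∂F_i/∂u) du + (∂F_i/∂v) dv.
  For the x component: f_1(F) = 3*u^2 - 6*u*v + 4*u - v^2 - 2*v; d F_1 = (6*u) du + (-2*v) dv
  For the y component: f_2(F) = -9*u*v + 6*u - 3*v; d F_2 = (3*v - 2) du + (3*u + 1) dv
  For the z component: f_3(F) = -9*u^2 + 6*u*v - 4*u + 3*v^2 + 2*v; d F_3 = (0) du + (6*v + 3) dv
Combining and collecting du, dv coefficients:
  coeff of du: 18*u^3 - 36*u^2*v + 24*u^2 - 33*u*v^2 + 24*u*v - 12*u - 9*v^2 + 6*v
  coeff of dv: -87*u^2*v - 9*u^2 + 48*u*v^2 - 32*u*v - 6*u + 20*v^3 + 25*v^2 + 3*v
F^* omega = (18*u^3 - 36*u^2*v + 24*u^2 - 33*u*v^2 + 24*u*v - 12*u - 9*v^2 + 6*v) du + (-87*u^2*v - 9*u^2 + 48*u*v^2 - 32*u*v - 6*u + 20*v^3 + 25*v^2 + 3*v) dv.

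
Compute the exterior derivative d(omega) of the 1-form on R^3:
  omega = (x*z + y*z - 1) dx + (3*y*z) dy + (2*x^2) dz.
d(omega) = (-z) dx ∧ dy + (3*x - y) dx ∧ dz + (-3*y) dy ∧ dz

For a 1-form omega = sum_i f_i dx_i, the exterior derivative is
  d(omega) = sum_{i < j} (∂f_j/∂x_i - ∂f_i/∂x_j) dx_i ∧ dx_j.
  coefficient of dx ∧ dy: ∂f_2/∂x - ∂f_1/∂y = ∂(3*y*z)/∂x - ∂(x*z + y*z - 1)/∂y = -z
  coefficient of dx ∧ dz: ∂f_3/∂x - ∂f_1/∂z = ∂(2*x^2)/∂x - ∂(x*z + y*z - 1)/∂z = 3*x - y
  coefficient of dy ∧ dz: ∂f_3/∂y - ∂f_2/∂z = ∂(2*x^2)/∂y - ∂(3*y*z)/∂z = -3*y
Assembling: d(omega) = (-z) dx ∧ dy + (3*x - y) dx ∧ dz + (-3*y) dy ∧ dz.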